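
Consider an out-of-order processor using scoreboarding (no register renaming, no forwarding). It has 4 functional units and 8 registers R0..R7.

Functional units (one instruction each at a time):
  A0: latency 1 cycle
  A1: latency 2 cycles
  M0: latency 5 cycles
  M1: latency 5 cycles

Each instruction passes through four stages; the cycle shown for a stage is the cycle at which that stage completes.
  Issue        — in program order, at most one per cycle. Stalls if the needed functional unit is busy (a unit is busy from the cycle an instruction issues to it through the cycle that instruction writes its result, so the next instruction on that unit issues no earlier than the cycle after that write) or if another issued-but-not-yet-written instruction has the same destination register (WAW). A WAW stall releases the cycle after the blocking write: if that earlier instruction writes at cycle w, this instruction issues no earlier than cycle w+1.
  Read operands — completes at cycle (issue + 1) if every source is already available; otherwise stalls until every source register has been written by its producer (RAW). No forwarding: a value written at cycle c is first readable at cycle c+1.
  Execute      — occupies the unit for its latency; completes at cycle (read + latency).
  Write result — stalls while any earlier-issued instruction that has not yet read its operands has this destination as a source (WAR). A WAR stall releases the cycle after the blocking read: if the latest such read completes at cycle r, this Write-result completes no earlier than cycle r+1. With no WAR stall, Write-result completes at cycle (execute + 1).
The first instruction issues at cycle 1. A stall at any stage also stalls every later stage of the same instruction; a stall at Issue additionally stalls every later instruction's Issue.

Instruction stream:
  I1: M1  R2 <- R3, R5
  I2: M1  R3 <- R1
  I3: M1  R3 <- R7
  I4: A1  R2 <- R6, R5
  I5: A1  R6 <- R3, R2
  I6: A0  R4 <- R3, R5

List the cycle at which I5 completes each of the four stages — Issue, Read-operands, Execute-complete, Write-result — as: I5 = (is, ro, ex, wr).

[I1] 1/2/7/8
[I2] 9/10/15/16  (struct: M1 busy until I1 writes@8)
[I3] 17/18/23/24  (struct: M1 busy until I2 writes@16)
[I4] 18/19/21/22
[I5] 23/25/27/28  (struct: A1 busy until I4 writes@22; RAW R3: wait I3 write@24)
[I6] 24/25/26/27

I5 = (23, 25, 27, 28)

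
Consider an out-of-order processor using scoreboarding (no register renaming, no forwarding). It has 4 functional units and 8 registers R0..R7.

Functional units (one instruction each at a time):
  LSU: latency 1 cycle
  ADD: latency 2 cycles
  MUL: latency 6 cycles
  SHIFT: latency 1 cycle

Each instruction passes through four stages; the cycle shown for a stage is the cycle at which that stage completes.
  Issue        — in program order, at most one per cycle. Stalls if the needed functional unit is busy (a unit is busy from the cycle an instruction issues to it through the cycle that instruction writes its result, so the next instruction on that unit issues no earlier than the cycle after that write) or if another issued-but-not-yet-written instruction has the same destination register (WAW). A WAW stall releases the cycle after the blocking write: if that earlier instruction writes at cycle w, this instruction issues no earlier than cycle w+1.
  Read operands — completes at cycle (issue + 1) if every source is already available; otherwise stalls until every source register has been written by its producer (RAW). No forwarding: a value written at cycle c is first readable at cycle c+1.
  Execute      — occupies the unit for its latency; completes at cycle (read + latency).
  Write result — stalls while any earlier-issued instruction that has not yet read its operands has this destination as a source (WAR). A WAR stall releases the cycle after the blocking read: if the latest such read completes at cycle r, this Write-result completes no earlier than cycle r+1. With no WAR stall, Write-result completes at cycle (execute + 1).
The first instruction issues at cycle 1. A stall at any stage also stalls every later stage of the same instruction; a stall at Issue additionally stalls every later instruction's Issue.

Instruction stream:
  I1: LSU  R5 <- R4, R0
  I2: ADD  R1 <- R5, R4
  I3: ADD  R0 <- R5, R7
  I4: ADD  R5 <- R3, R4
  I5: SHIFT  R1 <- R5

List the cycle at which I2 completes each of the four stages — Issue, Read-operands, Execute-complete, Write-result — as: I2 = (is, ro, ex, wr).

1) issue 1, read 2, done 3, write 4
2) issue 2, read 5, done 7, write 8  <RAW R5: wait I1 write@4>
3) issue 9, read 10, done 12, write 13  <struct: ADD busy until I2 writes@8>
4) issue 14, read 15, done 17, write 18  <struct: ADD busy until I3 writes@13>
5) issue 15, read 19, done 20, write 21  <RAW R5: wait I4 write@18>

I2 = (2, 5, 7, 8)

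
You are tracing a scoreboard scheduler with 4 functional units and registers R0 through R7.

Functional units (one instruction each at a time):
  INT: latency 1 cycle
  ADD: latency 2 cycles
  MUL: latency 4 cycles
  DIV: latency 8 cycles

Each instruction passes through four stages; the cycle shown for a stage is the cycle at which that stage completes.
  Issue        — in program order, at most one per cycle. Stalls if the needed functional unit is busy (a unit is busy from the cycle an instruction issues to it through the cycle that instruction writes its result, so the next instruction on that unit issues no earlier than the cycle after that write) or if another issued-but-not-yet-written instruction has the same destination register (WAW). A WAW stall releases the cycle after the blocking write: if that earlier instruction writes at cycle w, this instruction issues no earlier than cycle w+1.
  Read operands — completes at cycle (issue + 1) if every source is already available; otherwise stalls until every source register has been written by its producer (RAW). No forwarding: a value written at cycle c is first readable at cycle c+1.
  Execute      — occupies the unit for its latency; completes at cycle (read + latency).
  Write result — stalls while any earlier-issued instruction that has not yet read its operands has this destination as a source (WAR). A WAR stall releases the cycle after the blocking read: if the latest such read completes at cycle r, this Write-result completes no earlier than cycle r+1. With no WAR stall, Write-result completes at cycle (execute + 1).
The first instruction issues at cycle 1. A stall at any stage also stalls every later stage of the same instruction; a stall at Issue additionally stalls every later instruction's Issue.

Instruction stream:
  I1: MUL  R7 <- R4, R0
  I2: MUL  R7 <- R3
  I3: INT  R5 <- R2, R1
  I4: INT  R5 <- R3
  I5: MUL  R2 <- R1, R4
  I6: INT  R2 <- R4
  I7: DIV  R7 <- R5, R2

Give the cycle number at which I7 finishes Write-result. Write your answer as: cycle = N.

cycle = 35

I1: IS=1 RO=2 EX=6 WR=7
I2: IS=8 RO=9 EX=13 WR=14  [struct: MUL busy until I1 writes@7]
I3: IS=9 RO=10 EX=11 WR=12
I4: IS=13 RO=14 EX=15 WR=16  [struct: INT busy until I3 writes@12]
I5: IS=15 RO=16 EX=20 WR=21  [struct: MUL busy until I2 writes@14]
I6: IS=22 RO=23 EX=24 WR=25  [WAW R2: wait I5 write@21]
I7: IS=23 RO=26 EX=34 WR=35  [RAW R2: wait I6 write@25]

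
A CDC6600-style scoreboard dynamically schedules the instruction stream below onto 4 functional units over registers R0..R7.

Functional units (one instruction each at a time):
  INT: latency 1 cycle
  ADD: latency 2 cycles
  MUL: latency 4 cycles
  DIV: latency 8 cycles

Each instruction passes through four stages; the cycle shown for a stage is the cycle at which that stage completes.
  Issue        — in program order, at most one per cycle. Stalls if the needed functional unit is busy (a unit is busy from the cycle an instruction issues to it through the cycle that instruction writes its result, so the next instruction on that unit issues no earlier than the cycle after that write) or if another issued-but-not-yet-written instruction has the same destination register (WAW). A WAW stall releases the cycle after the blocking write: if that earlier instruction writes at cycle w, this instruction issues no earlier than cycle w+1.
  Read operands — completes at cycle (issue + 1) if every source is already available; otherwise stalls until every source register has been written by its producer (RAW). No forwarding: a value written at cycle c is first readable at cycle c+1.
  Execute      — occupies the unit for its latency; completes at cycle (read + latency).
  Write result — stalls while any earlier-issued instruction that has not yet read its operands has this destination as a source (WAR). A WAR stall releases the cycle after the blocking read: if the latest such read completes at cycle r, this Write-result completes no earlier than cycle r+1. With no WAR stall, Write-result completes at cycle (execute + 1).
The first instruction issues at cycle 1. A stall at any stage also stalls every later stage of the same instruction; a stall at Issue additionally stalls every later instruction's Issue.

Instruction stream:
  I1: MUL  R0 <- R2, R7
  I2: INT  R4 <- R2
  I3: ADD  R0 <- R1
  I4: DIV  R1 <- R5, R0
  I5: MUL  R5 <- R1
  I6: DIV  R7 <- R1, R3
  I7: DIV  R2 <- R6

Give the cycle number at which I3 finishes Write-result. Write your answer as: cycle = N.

cycle = 12

cycle 1: issue I1 (MUL)
cycle 2: I1 read-ops; issue I2 (INT)
cycle 3: I2 read-ops
cycle 4: I2 finished on INT
cycle 5: I2→R4
cycle 6: I1 finished on MUL
cycle 7: I1→R0
cycle 8: issue I3 (ADD)
cycle 9: I3 read-ops; issue I4 (DIV)
cycle 10: issue I5 (MUL)
cycle 11: I3 finished on ADD
cycle 12: I3→R0
cycle 13: I4 read-ops
cycle 21: I4 finished on DIV
cycle 22: I4→R1
cycle 23: I5 read-ops; issue I6 (DIV)
cycle 24: I6 read-ops
cycle 27: I5 finished on MUL
cycle 28: I5→R5
cycle 32: I6 finished on DIV
cycle 33: I6→R7
cycle 34: issue I7 (DIV)
cycle 35: I7 read-ops
cycle 43: I7 finished on DIV
cycle 44: I7→R2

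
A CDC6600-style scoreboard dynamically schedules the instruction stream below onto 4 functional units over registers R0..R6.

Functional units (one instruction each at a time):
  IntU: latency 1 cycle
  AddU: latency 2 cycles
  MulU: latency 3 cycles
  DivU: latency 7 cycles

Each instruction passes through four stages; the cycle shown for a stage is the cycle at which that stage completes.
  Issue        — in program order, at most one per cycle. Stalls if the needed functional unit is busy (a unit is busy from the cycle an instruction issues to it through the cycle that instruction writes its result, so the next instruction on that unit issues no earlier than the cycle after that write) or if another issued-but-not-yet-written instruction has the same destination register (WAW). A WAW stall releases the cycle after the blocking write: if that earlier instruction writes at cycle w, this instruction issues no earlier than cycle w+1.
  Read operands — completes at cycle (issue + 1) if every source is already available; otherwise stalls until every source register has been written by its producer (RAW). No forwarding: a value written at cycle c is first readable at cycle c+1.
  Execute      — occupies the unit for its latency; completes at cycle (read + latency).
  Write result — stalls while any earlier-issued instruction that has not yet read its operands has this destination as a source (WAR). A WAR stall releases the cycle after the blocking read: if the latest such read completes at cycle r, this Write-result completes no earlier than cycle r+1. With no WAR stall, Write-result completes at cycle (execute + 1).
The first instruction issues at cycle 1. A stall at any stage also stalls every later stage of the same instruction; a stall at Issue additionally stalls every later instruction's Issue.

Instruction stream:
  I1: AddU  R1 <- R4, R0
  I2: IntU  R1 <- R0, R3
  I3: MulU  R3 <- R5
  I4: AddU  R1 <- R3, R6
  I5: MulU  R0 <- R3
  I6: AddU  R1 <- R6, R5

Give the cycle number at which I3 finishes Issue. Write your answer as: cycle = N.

cycle = 7

  I1 | 1 | 2 | 4 | 5
  I2 | 6 | 7 | 8 | 9   WAW R1: wait I1 write@5
  I3 | 7 | 8 | 11 | 12
  I4 | 10 | 13 | 15 | 16   WAW R1: wait I2 write@9 · RAW R3: wait I3 write@12
  I5 | 13 | 14 | 17 | 18   struct: MulU busy until I3 writes@12
  I6 | 17 | 18 | 20 | 21   struct: AddU busy until I4 writes@16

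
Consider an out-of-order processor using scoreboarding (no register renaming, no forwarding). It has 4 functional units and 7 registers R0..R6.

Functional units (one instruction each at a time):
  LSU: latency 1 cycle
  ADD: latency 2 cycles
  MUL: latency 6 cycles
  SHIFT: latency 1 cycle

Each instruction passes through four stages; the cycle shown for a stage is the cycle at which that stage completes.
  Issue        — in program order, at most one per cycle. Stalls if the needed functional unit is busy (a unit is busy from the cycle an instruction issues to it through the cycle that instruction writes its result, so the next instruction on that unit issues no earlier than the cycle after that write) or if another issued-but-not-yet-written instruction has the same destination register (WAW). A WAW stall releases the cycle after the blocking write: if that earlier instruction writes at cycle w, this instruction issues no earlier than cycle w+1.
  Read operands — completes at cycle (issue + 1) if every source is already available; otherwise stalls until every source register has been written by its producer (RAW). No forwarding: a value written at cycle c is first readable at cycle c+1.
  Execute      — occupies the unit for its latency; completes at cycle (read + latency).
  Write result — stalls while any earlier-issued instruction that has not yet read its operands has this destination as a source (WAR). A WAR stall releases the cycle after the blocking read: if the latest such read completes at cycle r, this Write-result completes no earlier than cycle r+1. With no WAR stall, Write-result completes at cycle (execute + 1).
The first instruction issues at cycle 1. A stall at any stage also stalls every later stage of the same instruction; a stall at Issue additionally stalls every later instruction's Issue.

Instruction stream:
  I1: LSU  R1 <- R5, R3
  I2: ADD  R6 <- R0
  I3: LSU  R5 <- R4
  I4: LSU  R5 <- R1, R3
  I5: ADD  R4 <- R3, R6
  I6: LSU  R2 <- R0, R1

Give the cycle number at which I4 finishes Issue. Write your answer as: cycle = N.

c1: I1 issues→LSU
c2: I1 reads | I2 issues→ADD
c3: I1 exec-done | I2 reads
c4: I1 writes R1
c5: I2 exec-done | I3 issues→LSU
c6: I2 writes R6 | I3 reads
c7: I3 exec-done
c8: I3 writes R5
c9: I4 issues→LSU
c10: I4 reads | I5 issues→ADD
c11: I4 exec-done | I5 reads
c12: I4 writes R5
c13: I5 exec-done | I6 issues→LSU
c14: I5 writes R4 | I6 reads
c15: I6 exec-done
c16: I6 writes R2

cycle = 9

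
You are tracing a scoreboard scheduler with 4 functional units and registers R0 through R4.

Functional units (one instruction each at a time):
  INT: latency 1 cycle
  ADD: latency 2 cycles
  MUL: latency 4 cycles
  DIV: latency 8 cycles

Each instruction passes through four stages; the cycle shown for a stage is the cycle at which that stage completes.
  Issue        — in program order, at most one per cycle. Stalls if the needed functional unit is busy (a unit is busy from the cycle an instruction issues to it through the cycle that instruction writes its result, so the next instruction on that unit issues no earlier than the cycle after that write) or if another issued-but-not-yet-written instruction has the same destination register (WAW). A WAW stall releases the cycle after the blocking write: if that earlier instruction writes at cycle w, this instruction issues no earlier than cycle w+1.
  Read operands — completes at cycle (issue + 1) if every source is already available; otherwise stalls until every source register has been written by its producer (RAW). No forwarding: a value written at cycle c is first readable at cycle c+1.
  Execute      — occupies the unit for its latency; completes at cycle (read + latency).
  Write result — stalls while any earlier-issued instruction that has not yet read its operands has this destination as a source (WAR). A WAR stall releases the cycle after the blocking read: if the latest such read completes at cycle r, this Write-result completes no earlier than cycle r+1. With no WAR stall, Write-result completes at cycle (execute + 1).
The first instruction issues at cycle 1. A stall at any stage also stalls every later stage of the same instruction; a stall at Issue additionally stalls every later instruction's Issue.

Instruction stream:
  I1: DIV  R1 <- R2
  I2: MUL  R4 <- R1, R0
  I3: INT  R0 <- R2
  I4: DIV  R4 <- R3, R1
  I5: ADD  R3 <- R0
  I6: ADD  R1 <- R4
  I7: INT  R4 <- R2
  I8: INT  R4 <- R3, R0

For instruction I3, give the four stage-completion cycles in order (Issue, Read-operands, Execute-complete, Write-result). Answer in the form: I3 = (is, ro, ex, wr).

I3 = (3, 4, 5, 13)

t=1  I1 dispatched to DIV
t=2  I1 operands ready | I2 dispatched to MUL
t=3  I3 dispatched to INT
t=4  I3 operands ready
t=5  I3 complete
t=10  I1 complete
t=11  R1←I1
t=12  I2 operands ready
t=13  R0←I3
t=16  I2 complete
t=17  R4←I2
t=18  I4 dispatched to DIV
t=19  I4 operands ready | I5 dispatched to ADD
t=20  I5 operands ready
t=22  I5 complete
t=23  R3←I5
t=24  I6 dispatched to ADD
t=27  I4 complete
t=28  R4←I4
t=29  I6 operands ready | I7 dispatched to INT
t=30  I7 operands ready
t=31  I6 complete | I7 complete
t=32  R1←I6 | R4←I7
t=33  I8 dispatched to INT
t=34  I8 operands ready
t=35  I8 complete
t=36  R4←I8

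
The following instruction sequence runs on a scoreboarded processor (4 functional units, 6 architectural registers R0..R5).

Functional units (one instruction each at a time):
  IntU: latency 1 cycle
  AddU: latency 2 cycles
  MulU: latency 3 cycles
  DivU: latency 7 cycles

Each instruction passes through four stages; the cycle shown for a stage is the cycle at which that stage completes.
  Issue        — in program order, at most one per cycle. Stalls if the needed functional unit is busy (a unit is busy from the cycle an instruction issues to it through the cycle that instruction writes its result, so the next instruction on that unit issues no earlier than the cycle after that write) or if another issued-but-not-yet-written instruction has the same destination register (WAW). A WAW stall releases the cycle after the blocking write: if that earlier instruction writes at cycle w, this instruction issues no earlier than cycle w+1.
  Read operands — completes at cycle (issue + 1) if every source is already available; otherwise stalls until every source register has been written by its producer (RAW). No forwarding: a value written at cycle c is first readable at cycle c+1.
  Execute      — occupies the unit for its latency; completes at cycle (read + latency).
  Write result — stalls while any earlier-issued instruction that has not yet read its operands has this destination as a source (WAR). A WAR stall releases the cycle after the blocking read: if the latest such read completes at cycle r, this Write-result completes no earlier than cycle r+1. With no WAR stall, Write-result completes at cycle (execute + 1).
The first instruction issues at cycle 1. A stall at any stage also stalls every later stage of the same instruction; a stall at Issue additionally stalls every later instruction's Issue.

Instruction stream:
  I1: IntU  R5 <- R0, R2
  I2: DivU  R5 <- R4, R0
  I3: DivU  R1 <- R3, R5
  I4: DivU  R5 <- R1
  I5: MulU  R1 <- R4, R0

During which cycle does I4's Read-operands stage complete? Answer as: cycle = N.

[1] I1→IntU
[2] I1 RO
[3] I1 EX
[4] I1 WR R5
[5] I2→DivU
[6] I2 RO
[13] I2 EX
[14] I2 WR R5
[15] I3→DivU
[16] I3 RO
[23] I3 EX
[24] I3 WR R1
[25] I4→DivU
[26] I4 RO · I5→MulU
[27] I5 RO
[30] I5 EX
[31] I5 WR R1
[33] I4 EX
[34] I4 WR R5

cycle = 26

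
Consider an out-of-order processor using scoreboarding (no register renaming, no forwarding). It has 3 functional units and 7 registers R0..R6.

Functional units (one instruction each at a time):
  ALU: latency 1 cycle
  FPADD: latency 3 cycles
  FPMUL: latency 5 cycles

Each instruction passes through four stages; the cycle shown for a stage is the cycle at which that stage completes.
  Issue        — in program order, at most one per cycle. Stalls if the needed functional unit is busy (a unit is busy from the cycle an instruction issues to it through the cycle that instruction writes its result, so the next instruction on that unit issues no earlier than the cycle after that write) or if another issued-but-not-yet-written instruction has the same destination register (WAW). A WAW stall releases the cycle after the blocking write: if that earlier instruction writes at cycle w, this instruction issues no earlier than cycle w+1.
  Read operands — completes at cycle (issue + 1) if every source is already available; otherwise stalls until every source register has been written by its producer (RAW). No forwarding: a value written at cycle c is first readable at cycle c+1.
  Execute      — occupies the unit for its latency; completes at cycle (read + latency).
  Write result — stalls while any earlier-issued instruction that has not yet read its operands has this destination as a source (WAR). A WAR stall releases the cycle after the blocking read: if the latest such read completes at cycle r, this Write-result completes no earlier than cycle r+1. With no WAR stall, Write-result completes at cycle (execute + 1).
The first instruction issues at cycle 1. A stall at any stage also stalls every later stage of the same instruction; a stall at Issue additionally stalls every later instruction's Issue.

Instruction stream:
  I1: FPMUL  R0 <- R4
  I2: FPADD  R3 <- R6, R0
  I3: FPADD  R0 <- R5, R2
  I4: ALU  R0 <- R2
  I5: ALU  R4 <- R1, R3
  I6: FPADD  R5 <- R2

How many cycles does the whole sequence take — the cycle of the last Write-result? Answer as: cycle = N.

t=1  issue I1 (FPMUL)
t=2  I1 read-ops, issue I2 (FPADD)
t=7  I1 finished on FPMUL
t=8  I1→R0
t=9  I2 read-ops
t=12  I2 finished on FPADD
t=13  I2→R3
t=14  issue I3 (FPADD)
t=15  I3 read-ops
t=18  I3 finished on FPADD
t=19  I3→R0
t=20  issue I4 (ALU)
t=21  I4 read-ops
t=22  I4 finished on ALU
t=23  I4→R0
t=24  issue I5 (ALU)
t=25  I5 read-ops, issue I6 (FPADD)
t=26  I5 finished on ALU, I6 read-ops
t=27  I5→R4
t=29  I6 finished on FPADD
t=30  I6→R5

cycle = 30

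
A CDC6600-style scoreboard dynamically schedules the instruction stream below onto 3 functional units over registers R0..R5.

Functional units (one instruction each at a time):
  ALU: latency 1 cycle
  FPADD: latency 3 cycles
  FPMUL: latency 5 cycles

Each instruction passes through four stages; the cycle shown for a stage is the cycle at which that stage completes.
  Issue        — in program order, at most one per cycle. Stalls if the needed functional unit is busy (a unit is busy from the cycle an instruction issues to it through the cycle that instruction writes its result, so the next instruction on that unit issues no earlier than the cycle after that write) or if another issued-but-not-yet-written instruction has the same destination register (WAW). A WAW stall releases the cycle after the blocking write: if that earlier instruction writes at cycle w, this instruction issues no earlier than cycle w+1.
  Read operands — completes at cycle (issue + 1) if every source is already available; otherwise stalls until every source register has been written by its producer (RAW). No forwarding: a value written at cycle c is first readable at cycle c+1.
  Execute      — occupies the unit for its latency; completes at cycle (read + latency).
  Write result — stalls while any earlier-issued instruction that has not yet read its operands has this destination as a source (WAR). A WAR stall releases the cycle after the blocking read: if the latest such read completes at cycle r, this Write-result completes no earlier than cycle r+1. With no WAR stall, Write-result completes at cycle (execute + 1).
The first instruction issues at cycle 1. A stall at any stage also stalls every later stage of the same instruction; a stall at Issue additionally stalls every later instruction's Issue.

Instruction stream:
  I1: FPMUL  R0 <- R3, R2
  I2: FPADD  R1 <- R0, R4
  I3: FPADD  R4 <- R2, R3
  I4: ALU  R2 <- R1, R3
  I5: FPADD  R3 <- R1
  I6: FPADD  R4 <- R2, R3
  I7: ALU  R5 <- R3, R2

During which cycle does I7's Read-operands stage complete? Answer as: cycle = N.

[I1] 1/2/7/8
[I2] 2/9/12/13  (RAW R0: wait I1 write@8)
[I3] 14/15/18/19  (struct: FPADD busy until I2 writes@13)
[I4] 15/16/17/18
[I5] 20/21/24/25  (struct: FPADD busy until I3 writes@19)
[I6] 26/27/30/31  (struct: FPADD busy until I5 writes@25)
[I7] 27/28/29/30

cycle = 28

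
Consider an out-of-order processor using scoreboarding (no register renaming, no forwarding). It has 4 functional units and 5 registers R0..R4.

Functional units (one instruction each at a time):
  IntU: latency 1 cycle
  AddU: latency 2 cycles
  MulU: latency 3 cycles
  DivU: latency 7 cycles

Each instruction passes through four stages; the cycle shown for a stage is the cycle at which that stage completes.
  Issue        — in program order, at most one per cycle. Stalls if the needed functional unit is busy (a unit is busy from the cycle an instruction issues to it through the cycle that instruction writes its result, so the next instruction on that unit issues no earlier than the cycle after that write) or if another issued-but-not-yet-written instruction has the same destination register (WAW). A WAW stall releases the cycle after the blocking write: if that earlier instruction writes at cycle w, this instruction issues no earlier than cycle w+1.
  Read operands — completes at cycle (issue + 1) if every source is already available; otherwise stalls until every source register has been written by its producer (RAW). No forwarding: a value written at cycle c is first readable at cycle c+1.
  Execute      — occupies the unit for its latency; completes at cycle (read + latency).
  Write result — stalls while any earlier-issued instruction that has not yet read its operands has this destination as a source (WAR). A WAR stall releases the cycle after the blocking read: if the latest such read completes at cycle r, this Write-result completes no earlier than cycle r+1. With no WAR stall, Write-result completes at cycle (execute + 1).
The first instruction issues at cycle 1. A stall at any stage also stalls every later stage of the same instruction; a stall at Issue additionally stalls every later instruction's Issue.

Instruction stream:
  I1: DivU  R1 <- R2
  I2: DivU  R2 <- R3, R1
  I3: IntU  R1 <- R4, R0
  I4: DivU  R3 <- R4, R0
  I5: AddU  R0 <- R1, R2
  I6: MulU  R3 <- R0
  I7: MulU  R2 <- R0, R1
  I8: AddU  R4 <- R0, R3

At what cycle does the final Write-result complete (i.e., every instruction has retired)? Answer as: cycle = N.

cycle = 42

cycle 1: I1 issues→DivU
cycle 2: I1 reads
cycle 9: I1 exec-done
cycle 10: I1 writes R1
cycle 11: I2 issues→DivU
cycle 12: I2 reads, I3 issues→IntU
cycle 13: I3 reads
cycle 14: I3 exec-done
cycle 15: I3 writes R1
cycle 19: I2 exec-done
cycle 20: I2 writes R2
cycle 21: I4 issues→DivU
cycle 22: I4 reads, I5 issues→AddU
cycle 23: I5 reads
cycle 25: I5 exec-done
cycle 26: I5 writes R0
cycle 29: I4 exec-done
cycle 30: I4 writes R3
cycle 31: I6 issues→MulU
cycle 32: I6 reads
cycle 35: I6 exec-done
cycle 36: I6 writes R3
cycle 37: I7 issues→MulU
cycle 38: I7 reads, I8 issues→AddU
cycle 39: I8 reads
cycle 41: I7 exec-done, I8 exec-done
cycle 42: I7 writes R2, I8 writes R4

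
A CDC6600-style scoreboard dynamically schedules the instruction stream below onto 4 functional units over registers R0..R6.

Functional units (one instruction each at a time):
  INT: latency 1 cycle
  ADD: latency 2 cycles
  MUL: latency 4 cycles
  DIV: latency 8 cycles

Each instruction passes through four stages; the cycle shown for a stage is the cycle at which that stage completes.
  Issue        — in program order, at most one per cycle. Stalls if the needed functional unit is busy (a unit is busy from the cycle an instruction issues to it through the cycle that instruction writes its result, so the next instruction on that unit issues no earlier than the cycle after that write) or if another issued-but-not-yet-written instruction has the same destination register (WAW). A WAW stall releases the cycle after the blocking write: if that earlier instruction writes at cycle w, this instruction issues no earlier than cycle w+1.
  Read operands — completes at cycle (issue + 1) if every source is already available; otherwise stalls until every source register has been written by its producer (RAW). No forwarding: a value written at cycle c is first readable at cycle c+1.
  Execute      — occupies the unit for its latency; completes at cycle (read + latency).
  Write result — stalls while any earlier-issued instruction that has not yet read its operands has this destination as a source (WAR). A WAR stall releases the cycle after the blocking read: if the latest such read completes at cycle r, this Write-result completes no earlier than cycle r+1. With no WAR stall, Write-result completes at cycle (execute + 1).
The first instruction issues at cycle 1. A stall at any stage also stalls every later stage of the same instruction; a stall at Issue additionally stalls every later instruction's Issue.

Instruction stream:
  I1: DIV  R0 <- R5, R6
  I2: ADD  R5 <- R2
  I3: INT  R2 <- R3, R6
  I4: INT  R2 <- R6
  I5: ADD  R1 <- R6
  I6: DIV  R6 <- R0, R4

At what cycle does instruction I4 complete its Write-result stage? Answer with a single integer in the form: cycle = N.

c1: I1 issues→DIV
c2: I1 reads · I2 issues→ADD
c3: I2 reads · I3 issues→INT
c4: I3 reads
c5: I2 exec-done · I3 exec-done
c6: I2 writes R5 · I3 writes R2
c7: I4 issues→INT
c8: I4 reads · I5 issues→ADD
c9: I4 exec-done · I5 reads
c10: I1 exec-done · I4 writes R2
c11: I1 writes R0 · I5 exec-done
c12: I5 writes R1 · I6 issues→DIV
c13: I6 reads
c21: I6 exec-done
c22: I6 writes R6

cycle = 10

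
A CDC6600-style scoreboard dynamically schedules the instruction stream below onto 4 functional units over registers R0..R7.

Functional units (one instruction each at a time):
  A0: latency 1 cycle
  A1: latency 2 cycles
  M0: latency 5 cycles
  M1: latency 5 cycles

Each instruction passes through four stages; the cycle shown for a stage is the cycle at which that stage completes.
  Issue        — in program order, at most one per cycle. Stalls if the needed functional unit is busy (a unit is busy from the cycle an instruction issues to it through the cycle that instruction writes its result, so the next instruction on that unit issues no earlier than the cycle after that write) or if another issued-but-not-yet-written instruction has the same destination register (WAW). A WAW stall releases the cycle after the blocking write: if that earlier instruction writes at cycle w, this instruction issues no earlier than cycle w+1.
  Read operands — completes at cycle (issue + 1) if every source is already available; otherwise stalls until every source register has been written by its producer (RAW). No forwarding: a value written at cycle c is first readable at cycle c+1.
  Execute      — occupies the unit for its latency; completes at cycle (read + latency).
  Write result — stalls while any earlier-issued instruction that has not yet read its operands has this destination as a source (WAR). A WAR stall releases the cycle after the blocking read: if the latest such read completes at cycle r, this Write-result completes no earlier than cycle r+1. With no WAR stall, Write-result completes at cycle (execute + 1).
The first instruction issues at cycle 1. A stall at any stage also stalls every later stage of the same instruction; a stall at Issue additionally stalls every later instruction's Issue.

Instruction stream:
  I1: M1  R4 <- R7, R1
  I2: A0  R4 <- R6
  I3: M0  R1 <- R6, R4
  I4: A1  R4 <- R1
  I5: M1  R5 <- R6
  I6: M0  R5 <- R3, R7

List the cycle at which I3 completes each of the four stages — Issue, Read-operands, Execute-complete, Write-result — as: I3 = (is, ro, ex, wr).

cycle 1: I1 issues→M1
cycle 2: I1 reads
cycle 7: I1 exec-done
cycle 8: I1 writes R4
cycle 9: I2 issues→A0
cycle 10: I2 reads · I3 issues→M0
cycle 11: I2 exec-done
cycle 12: I2 writes R4
cycle 13: I3 reads · I4 issues→A1
cycle 14: I5 issues→M1
cycle 15: I5 reads
cycle 18: I3 exec-done
cycle 19: I3 writes R1
cycle 20: I4 reads · I5 exec-done
cycle 21: I5 writes R5
cycle 22: I4 exec-done · I6 issues→M0
cycle 23: I4 writes R4 · I6 reads
cycle 28: I6 exec-done
cycle 29: I6 writes R5

I3 = (10, 13, 18, 19)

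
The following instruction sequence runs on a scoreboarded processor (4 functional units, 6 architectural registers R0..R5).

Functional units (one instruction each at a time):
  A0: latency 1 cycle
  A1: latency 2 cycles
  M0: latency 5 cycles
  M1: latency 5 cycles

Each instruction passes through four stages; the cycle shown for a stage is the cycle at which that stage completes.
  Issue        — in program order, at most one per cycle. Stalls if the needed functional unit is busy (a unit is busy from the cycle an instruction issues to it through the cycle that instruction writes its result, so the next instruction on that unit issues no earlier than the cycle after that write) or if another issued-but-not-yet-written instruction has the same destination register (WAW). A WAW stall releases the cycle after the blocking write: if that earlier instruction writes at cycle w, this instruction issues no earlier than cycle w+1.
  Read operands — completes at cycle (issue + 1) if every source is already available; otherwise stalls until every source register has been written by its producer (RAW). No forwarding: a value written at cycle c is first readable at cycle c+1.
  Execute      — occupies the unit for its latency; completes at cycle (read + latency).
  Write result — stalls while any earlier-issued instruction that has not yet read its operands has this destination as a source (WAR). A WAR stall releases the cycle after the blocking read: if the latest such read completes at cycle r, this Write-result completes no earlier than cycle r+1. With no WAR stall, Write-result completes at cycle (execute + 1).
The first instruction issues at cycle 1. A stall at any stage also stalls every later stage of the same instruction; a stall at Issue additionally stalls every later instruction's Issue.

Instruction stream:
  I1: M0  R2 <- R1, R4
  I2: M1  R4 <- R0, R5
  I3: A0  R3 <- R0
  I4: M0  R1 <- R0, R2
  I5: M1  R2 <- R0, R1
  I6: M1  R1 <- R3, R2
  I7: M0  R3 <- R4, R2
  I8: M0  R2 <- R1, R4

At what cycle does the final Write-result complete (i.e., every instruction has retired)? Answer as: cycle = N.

t=1  I1 issues→M0
t=2  I1 reads, I2 issues→M1
t=3  I2 reads, I3 issues→A0
t=4  I3 reads
t=5  I3 exec-done
t=6  I3 writes R3
t=7  I1 exec-done
t=8  I1 writes R2, I2 exec-done
t=9  I2 writes R4, I4 issues→M0
t=10  I4 reads, I5 issues→M1
t=15  I4 exec-done
t=16  I4 writes R1
t=17  I5 reads
t=22  I5 exec-done
t=23  I5 writes R2
t=24  I6 issues→M1
t=25  I6 reads, I7 issues→M0
t=26  I7 reads
t=30  I6 exec-done
t=31  I6 writes R1, I7 exec-done
t=32  I7 writes R3
t=33  I8 issues→M0
t=34  I8 reads
t=39  I8 exec-done
t=40  I8 writes R2

cycle = 40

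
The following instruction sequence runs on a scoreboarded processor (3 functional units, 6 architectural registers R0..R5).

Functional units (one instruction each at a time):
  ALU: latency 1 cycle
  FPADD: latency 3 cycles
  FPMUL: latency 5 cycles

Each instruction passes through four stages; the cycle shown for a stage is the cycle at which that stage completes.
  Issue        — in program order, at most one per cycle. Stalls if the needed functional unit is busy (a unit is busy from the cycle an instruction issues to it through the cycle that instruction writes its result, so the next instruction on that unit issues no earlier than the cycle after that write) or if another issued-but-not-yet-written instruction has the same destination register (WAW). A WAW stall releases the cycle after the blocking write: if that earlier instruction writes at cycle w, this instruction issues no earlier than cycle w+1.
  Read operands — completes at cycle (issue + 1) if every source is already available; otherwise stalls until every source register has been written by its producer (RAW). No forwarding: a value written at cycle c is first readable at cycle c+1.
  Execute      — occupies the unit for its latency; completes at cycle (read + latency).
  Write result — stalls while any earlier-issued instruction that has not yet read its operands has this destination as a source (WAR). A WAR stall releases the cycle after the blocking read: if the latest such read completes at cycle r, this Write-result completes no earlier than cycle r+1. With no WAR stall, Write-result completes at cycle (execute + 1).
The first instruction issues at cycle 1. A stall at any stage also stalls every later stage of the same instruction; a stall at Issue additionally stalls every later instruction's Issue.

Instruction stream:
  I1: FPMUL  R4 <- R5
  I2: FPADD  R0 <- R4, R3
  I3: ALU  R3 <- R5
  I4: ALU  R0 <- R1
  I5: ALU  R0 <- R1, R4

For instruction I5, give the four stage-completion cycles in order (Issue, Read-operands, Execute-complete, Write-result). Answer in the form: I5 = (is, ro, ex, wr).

c1: I1 dispatched to FPMUL
c2: I1 operands ready | I2 dispatched to FPADD
c3: I3 dispatched to ALU
c4: I3 operands ready
c5: I3 complete
c7: I1 complete
c8: R4←I1
c9: I2 operands ready
c10: R3←I3
c12: I2 complete
c13: R0←I2
c14: I4 dispatched to ALU
c15: I4 operands ready
c16: I4 complete
c17: R0←I4
c18: I5 dispatched to ALU
c19: I5 operands ready
c20: I5 complete
c21: R0←I5

I5 = (18, 19, 20, 21)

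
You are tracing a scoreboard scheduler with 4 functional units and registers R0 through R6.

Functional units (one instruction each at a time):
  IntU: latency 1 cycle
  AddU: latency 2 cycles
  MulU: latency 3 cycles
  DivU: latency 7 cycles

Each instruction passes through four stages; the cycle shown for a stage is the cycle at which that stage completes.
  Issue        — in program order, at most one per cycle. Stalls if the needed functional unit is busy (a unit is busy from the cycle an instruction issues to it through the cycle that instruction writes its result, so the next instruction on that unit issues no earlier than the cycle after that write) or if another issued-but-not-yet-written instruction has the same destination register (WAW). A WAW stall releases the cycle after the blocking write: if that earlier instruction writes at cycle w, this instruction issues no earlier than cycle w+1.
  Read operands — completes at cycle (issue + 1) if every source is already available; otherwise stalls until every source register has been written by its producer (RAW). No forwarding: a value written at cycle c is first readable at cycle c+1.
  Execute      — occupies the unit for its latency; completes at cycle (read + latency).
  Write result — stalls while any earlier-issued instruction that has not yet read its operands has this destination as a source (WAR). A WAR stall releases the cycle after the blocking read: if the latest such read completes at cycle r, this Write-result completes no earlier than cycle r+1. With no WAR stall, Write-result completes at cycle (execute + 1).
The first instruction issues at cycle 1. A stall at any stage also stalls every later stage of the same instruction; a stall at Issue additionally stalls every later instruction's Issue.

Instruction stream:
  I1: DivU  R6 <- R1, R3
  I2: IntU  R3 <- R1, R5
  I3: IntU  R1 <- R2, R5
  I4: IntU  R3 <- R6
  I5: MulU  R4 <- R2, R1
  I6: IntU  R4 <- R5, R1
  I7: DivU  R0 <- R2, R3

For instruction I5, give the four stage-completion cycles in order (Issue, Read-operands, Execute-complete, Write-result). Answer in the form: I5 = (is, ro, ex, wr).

I1 -> (1, 2, 9, 10)
I2 -> (2, 3, 4, 5)
I3 -> (6, 7, 8, 9)  // struct: IntU busy until I2 writes@5
I4 -> (10, 11, 12, 13)  // struct: IntU busy until I3 writes@9
I5 -> (11, 12, 15, 16)
I6 -> (17, 18, 19, 20)  // WAW R4: wait I5 write@16
I7 -> (18, 19, 26, 27)

I5 = (11, 12, 15, 16)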